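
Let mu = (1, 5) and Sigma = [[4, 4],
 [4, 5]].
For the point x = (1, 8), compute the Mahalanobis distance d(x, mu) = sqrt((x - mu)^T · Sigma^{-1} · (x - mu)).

Step 1 — centre the observation: (x - mu) = (0, 3).

Step 2 — invert Sigma. det(Sigma) = 4·5 - (4)² = 4.
  Sigma^{-1} = (1/det) · [[d, -b], [-b, a]] = [[1.25, -1],
 [-1, 1]].

Step 3 — form the quadratic (x - mu)^T · Sigma^{-1} · (x - mu):
  Sigma^{-1} · (x - mu) = (-3, 3).
  (x - mu)^T · [Sigma^{-1} · (x - mu)] = (0)·(-3) + (3)·(3) = 9.

Step 4 — take square root: d = √(9) ≈ 3.

d(x, mu) = √(9) ≈ 3


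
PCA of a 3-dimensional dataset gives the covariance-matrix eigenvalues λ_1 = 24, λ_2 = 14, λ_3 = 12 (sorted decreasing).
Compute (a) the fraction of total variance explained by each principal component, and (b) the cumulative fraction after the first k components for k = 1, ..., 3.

Step 1 — total variance = trace(Sigma) = Σ λ_i = 24 + 14 + 12 = 50.

Step 2 — fraction explained by component i = λ_i / Σ λ:
  PC1: 24/50 = 0.48
  PC2: 14/50 = 0.28
  PC3: 12/50 = 0.24

Step 3 — cumulative fraction after k components = (λ_1 + ... + λ_k) / Σ λ:
  k = 1: 24/50 = 0.48
  k = 2: (24 + 14)/50 = 38/50 = 0.76
  k = 3: (24 + 14 + 12)/50 = 50/50 = 1

Summary (fraction, with percent):

explained: PC1 0.48 (48%), PC2 0.28 (28%), PC3 0.24 (24%);  cumulative: 0.48, 0.76, 1


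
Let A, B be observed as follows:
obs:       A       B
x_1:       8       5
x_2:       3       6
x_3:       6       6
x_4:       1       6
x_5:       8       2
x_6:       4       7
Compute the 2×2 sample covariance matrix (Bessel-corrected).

Step 1 — column means:
  mean(A) = (8 + 3 + 6 + 1 + 8 + 4) / 6 = 30/6 = 5
  mean(B) = (5 + 6 + 6 + 6 + 2 + 7) / 6 = 32/6 = 5.3333

Step 2 — sample covariance S[i,j] = (1/(n-1)) · Σ_k (x_{k,i} - mean_i) · (x_{k,j} - mean_j), with n-1 = 5.
  S[A,A] = ((3)·(3) + (-2)·(-2) + (1)·(1) + (-4)·(-4) + (3)·(3) + (-1)·(-1)) / 5 = 40/5 = 8
  S[A,B] = ((3)·(-0.3333) + (-2)·(0.6667) + (1)·(0.6667) + (-4)·(0.6667) + (3)·(-3.3333) + (-1)·(1.6667)) / 5 = -16/5 = -3.2
  S[B,B] = ((-0.3333)·(-0.3333) + (0.6667)·(0.6667) + (0.6667)·(0.6667) + (0.6667)·(0.6667) + (-3.3333)·(-3.3333) + (1.6667)·(1.6667)) / 5 = 15.3333/5 = 3.0667

S is symmetric (S[j,i] = S[i,j]). Assembling:

S = [[8, -3.2],
 [-3.2, 3.0667]]


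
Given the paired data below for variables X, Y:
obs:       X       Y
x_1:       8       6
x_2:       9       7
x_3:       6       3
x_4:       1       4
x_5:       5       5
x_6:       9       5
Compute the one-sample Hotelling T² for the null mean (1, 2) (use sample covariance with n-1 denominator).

Step 1 — sample mean vector:
  mean(X) = (8 + 9 + 6 + 1 + 5 + 9) / 6 = 38/6 = 6.3333
  mean(Y) = (6 + 7 + 3 + 4 + 5 + 5) / 6 = 30/6 = 5
  x̄ = (6.3333, 5),  deviation x̄ - mu_0 = (6.3333, 5) - (1, 2) = (5.3333, 3).

Step 2 — sample covariance matrix, S[i,j] = (1/(n-1)) · Σ_k (x_{k,i} - mean_i) · (x_{k,j} - mean_j), divisor n-1 = 5:
  S[X,X] = ((1.6667)·(1.6667) + (2.6667)·(2.6667) + (-0.3333)·(-0.3333) + (-5.3333)·(-5.3333) + (-1.3333)·(-1.3333) + (2.6667)·(2.6667)) / 5 = 47.3333/5 = 9.4667
  S[X,Y] = ((1.6667)·(1) + (2.6667)·(2) + (-0.3333)·(-2) + (-5.3333)·(-1) + (-1.3333)·(0) + (2.6667)·(0)) / 5 = 13/5 = 2.6
  S[Y,Y] = ((1)·(1) + (2)·(2) + (-2)·(-2) + (-1)·(-1) + (0)·(0) + (0)·(0)) / 5 = 10/5 = 2
  S = [[9.4667, 2.6],
 [2.6, 2]].

Step 3 — invert S. det(S) = 9.4667·2 - (2.6)² = 12.1733.
  S^{-1} = (1/det) · [[d, -b], [-b, a]] = [[0.1643, -0.2136],
 [-0.2136, 0.7777]].

Step 4 — quadratic form (x̄ - mu_0)^T · S^{-1} · (x̄ - mu_0):
  S^{-1} · (x̄ - mu_0) = (0.2355, 1.1939),
  (x̄ - mu_0)^T · [...] = (5.3333)·(0.2355) + (3)·(1.1939) = 4.8375.

Step 5 — scale by n: T² = 6 · 4.8375 = 29.0252.

T² ≈ 29.0252


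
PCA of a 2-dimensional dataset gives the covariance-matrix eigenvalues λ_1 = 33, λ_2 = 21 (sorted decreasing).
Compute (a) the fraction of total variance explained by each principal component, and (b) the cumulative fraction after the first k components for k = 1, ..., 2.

Step 1 — total variance = trace(Sigma) = Σ λ_i = 33 + 21 = 54.

Step 2 — fraction explained by component i = λ_i / Σ λ:
  PC1: 33/54 = 0.6111
  PC2: 21/54 = 0.3889

Step 3 — cumulative fraction after k components = (λ_1 + ... + λ_k) / Σ λ:
  k = 1: 33/54 = 0.6111
  k = 2: (33 + 21)/54 = 54/54 = 1

Summary (fraction, with percent):

explained: PC1 0.6111 (61.11%), PC2 0.3889 (38.89%);  cumulative: 0.6111, 1


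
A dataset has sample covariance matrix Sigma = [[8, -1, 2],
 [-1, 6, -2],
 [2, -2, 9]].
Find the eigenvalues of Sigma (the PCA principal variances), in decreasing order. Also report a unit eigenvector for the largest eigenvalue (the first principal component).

Step 1 — characteristic polynomial p(λ) = det(λI - Sigma) = λ³ - tr·λ² + c_1·λ - det, where tr = trace, c_1 = sum of the principal 2×2 minors, det = det(Sigma):
  tr = 8 + 6 + 9 = 23,
  c_1 = (8·6 - (-1)²) + (8·9 - (2)²) + (6·9 - (-2)²) = 47 + 68 + 50 = 165,
  det = 8·(6·9 - (-2)²) - (-1)·((-1)·9 - (-2)·(2)) + (2)·((-1)·(-2) - 6·(2)) = 8·(50) - (-1)·(-5) + (2)·(-10) = 375.
  So p(λ) = λ³ - 23λ² + 165λ - 375.
Step 2 — look for an integer root (rational root theorem: any rational root is an integer divisor of 375). Testing λ = 5:
  p(5) = 125 - 575 + 825 - 375 = 0  ✓
  Dividing out (λ - 5): p(λ) = (λ - 5)(λ² - 18λ + 75).
Step 3 — remaining eigenvalues from the quadratic λ² - 18λ + 75 = 0:
  Δ = 18² - 4·75 = 324 - 300 = 24,  λ = (18 ± √24)/2 = (18 ± 4.899)/2 ≈ 11.4495 or 6.5505.
  Sorted: λ_1 = 11.4495,  λ_2 = 6.5505,  λ_3 = 5  (check: sum = 23 = tr ✓).

Step 4 — unit eigenvector for λ_1 ≈ 11.4495: v spans the null space of (Sigma - λ_1 I), whose rows are
  r_1 = (-3.4495, -1, 2),  r_2 = (-1, -5.4495, -2),  r_3 = (2, -2, -2.4495).
  v is orthogonal to every row, so take v ∝ r_1 × r_2 = ((-1)·(-2) - (2)·(-5.4495), (2)·(-1) - (-3.4495)·(-2), (-3.4495)·(-5.4495) - (-1)·(-1)) ≈ (12.899, -8.899, 17.798).
  Let u = (12.899, -8.899, 17.798).
  ||u|| = √((12.899)² + (-8.899)² + (17.798)²) = √(562.3429) ≈ 23.7138,  v_1 = u/||u|| ≈ (0.5439, -0.3753, 0.7505) (||v_1|| = 1).

λ_1 = 11.4495,  λ_2 = 6.5505,  λ_3 = 5;  v_1 ≈ (0.5439, -0.3753, 0.7505)


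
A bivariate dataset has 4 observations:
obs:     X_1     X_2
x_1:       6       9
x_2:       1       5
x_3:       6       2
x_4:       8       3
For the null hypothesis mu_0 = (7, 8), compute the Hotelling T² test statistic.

Step 1 — sample mean vector:
  mean(X_1) = (6 + 1 + 6 + 8) / 4 = 21/4 = 5.25
  mean(X_2) = (9 + 5 + 2 + 3) / 4 = 19/4 = 4.75
  x̄ = (5.25, 4.75),  deviation x̄ - mu_0 = (5.25, 4.75) - (7, 8) = (-1.75, -3.25).

Step 2 — sample covariance matrix, S[i,j] = (1/(n-1)) · Σ_k (x_{k,i} - mean_i) · (x_{k,j} - mean_j), divisor n-1 = 3:
  S[X_1,X_1] = ((0.75)·(0.75) + (-4.25)·(-4.25) + (0.75)·(0.75) + (2.75)·(2.75)) / 3 = 26.75/3 = 8.9167
  S[X_1,X_2] = ((0.75)·(4.25) + (-4.25)·(0.25) + (0.75)·(-2.75) + (2.75)·(-1.75)) / 3 = -4.75/3 = -1.5833
  S[X_2,X_2] = ((4.25)·(4.25) + (0.25)·(0.25) + (-2.75)·(-2.75) + (-1.75)·(-1.75)) / 3 = 28.75/3 = 9.5833
  S = [[8.9167, -1.5833],
 [-1.5833, 9.5833]].

Step 3 — invert S. det(S) = 8.9167·9.5833 - (-1.5833)² = 82.9444.
  S^{-1} = (1/det) · [[d, -b], [-b, a]] = [[0.1155, 0.0191],
 [0.0191, 0.1075]].

Step 4 — quadratic form (x̄ - mu_0)^T · S^{-1} · (x̄ - mu_0):
  S^{-1} · (x̄ - mu_0) = (-0.2642, -0.3828),
  (x̄ - mu_0)^T · [...] = (-1.75)·(-0.2642) + (-3.25)·(-0.3828) = 1.7065.

Step 5 — scale by n: T² = 4 · 1.7065 = 6.8259.

T² ≈ 6.8259


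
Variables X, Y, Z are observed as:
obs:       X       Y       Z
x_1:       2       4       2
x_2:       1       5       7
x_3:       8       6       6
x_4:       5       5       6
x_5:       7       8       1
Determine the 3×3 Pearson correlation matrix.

Step 1 — column means:
  mean(X) = (2 + 1 + 8 + 5 + 7) / 5 = 23/5 = 4.6
  mean(Y) = (4 + 5 + 6 + 5 + 8) / 5 = 28/5 = 5.6
  mean(Z) = (2 + 7 + 6 + 6 + 1) / 5 = 22/5 = 4.4

Step 2 — sample variances and covariances s[i,j] = (1/(n-1)) · Σ_k (x_{k,i} - mean_i) · (x_{k,j} - mean_j), with n-1 = 4:
  s[X,X] = ((-2.6)·(-2.6) + (-3.6)·(-3.6) + (3.4)·(3.4) + (0.4)·(0.4) + (2.4)·(2.4)) / 4 = 37.2/4 = 9.3
  s[X,Y] = ((-2.6)·(-1.6) + (-3.6)·(-0.6) + (3.4)·(0.4) + (0.4)·(-0.6) + (2.4)·(2.4)) / 4 = 13.2/4 = 3.3
  s[X,Z] = ((-2.6)·(-2.4) + (-3.6)·(2.6) + (3.4)·(1.6) + (0.4)·(1.6) + (2.4)·(-3.4)) / 4 = -5.2/4 = -1.3
  s[Y,Y] = ((-1.6)·(-1.6) + (-0.6)·(-0.6) + (0.4)·(0.4) + (-0.6)·(-0.6) + (2.4)·(2.4)) / 4 = 9.2/4 = 2.3
  s[Y,Z] = ((-1.6)·(-2.4) + (-0.6)·(2.6) + (0.4)·(1.6) + (-0.6)·(1.6) + (2.4)·(-3.4)) / 4 = -6.2/4 = -1.55
  s[Z,Z] = ((-2.4)·(-2.4) + (2.6)·(2.6) + (1.6)·(1.6) + (1.6)·(1.6) + (-3.4)·(-3.4)) / 4 = 29.2/4 = 7.3
  Sample standard deviations s_i = √(s[i,i]):
  s(X) = √(9.3) = 3.0496
  s(Y) = √(2.3) = 1.5166
  s(Z) = √(7.3) = 2.7019

Step 3 — r_{ij} = s_{ij} / (s_i · s_j):
  r[X,X] = 1 (diagonal).
  r[X,Y] = 3.3 / (3.0496 · 1.5166) = 3.3 / 4.6249 = 0.7135
  r[X,Z] = -1.3 / (3.0496 · 2.7019) = -1.3 / 8.2395 = -0.1578
  r[Y,Y] = 1 (diagonal).
  r[Y,Z] = -1.55 / (1.5166 · 2.7019) = -1.55 / 4.0976 = -0.3783
  r[Z,Z] = 1 (diagonal).

R is symmetric with unit diagonal. Assembling:

R = [[1, 0.7135, -0.1578],
 [0.7135, 1, -0.3783],
 [-0.1578, -0.3783, 1]]


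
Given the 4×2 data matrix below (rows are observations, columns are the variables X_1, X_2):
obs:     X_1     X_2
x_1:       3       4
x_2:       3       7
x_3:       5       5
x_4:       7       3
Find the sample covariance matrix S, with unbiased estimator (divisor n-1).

Step 1 — column means:
  mean(X_1) = (3 + 3 + 5 + 7) / 4 = 18/4 = 4.5
  mean(X_2) = (4 + 7 + 5 + 3) / 4 = 19/4 = 4.75

Step 2 — sample covariance S[i,j] = (1/(n-1)) · Σ_k (x_{k,i} - mean_i) · (x_{k,j} - mean_j), with n-1 = 3.
  S[X_1,X_1] = ((-1.5)·(-1.5) + (-1.5)·(-1.5) + (0.5)·(0.5) + (2.5)·(2.5)) / 3 = 11/3 = 3.6667
  S[X_1,X_2] = ((-1.5)·(-0.75) + (-1.5)·(2.25) + (0.5)·(0.25) + (2.5)·(-1.75)) / 3 = -6.5/3 = -2.1667
  S[X_2,X_2] = ((-0.75)·(-0.75) + (2.25)·(2.25) + (0.25)·(0.25) + (-1.75)·(-1.75)) / 3 = 8.75/3 = 2.9167

S is symmetric (S[j,i] = S[i,j]). Assembling:

S = [[3.6667, -2.1667],
 [-2.1667, 2.9167]]


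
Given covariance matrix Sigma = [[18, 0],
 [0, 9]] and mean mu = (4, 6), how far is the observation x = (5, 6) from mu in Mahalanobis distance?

Step 1 — centre the observation: (x - mu) = (1, 0).

Step 2 — invert Sigma. det(Sigma) = 18·9 - (0)² = 162.
  Sigma^{-1} = (1/det) · [[d, -b], [-b, a]] = [[0.0556, 0],
 [0, 0.1111]].

Step 3 — form the quadratic (x - mu)^T · Sigma^{-1} · (x - mu):
  Sigma^{-1} · (x - mu) = (0.0556, 0).
  (x - mu)^T · [Sigma^{-1} · (x - mu)] = (1)·(0.0556) + (0)·(0) = 0.0556.

Step 4 — take square root: d = √(0.0556) ≈ 0.2357.

d(x, mu) = √(0.0556) ≈ 0.2357


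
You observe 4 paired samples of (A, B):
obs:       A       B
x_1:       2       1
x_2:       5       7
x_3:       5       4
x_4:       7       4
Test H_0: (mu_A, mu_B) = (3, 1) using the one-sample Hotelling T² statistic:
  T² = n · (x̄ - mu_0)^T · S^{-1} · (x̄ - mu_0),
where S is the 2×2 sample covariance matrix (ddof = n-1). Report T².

Step 1 — sample mean vector:
  mean(A) = (2 + 5 + 5 + 7) / 4 = 19/4 = 4.75
  mean(B) = (1 + 7 + 4 + 4) / 4 = 16/4 = 4
  x̄ = (4.75, 4),  deviation x̄ - mu_0 = (4.75, 4) - (3, 1) = (1.75, 3).

Step 2 — sample covariance matrix, S[i,j] = (1/(n-1)) · Σ_k (x_{k,i} - mean_i) · (x_{k,j} - mean_j), divisor n-1 = 3:
  S[A,A] = ((-2.75)·(-2.75) + (0.25)·(0.25) + (0.25)·(0.25) + (2.25)·(2.25)) / 3 = 12.75/3 = 4.25
  S[A,B] = ((-2.75)·(-3) + (0.25)·(3) + (0.25)·(0) + (2.25)·(0)) / 3 = 9/3 = 3
  S[B,B] = ((-3)·(-3) + (3)·(3) + (0)·(0) + (0)·(0)) / 3 = 18/3 = 6
  S = [[4.25, 3],
 [3, 6]].

Step 3 — invert S. det(S) = 4.25·6 - (3)² = 16.5.
  S^{-1} = (1/det) · [[d, -b], [-b, a]] = [[0.3636, -0.1818],
 [-0.1818, 0.2576]].

Step 4 — quadratic form (x̄ - mu_0)^T · S^{-1} · (x̄ - mu_0):
  S^{-1} · (x̄ - mu_0) = (0.0909, 0.4545),
  (x̄ - mu_0)^T · [...] = (1.75)·(0.0909) + (3)·(0.4545) = 1.5227.

Step 5 — scale by n: T² = 4 · 1.5227 = 6.0909.

T² ≈ 6.0909


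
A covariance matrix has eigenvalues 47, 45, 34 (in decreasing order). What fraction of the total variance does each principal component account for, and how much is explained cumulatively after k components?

Step 1 — total variance = trace(Sigma) = Σ λ_i = 47 + 45 + 34 = 126.

Step 2 — fraction explained by component i = λ_i / Σ λ:
  PC1: 47/126 = 0.373
  PC2: 45/126 = 0.3571
  PC3: 34/126 = 0.2698

Step 3 — cumulative fraction after k components = (λ_1 + ... + λ_k) / Σ λ:
  k = 1: 47/126 = 0.373
  k = 2: (47 + 45)/126 = 92/126 = 0.7302
  k = 3: (47 + 45 + 34)/126 = 126/126 = 1

Summary (fraction, with percent):

explained: PC1 0.373 (37.3%), PC2 0.3571 (35.71%), PC3 0.2698 (26.98%);  cumulative: 0.373, 0.7302, 1


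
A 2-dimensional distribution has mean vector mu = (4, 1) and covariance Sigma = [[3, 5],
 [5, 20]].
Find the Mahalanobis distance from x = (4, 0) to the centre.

Step 1 — centre the observation: (x - mu) = (0, -1).

Step 2 — invert Sigma. det(Sigma) = 3·20 - (5)² = 35.
  Sigma^{-1} = (1/det) · [[d, -b], [-b, a]] = [[0.5714, -0.1429],
 [-0.1429, 0.0857]].

Step 3 — form the quadratic (x - mu)^T · Sigma^{-1} · (x - mu):
  Sigma^{-1} · (x - mu) = (0.1429, -0.0857).
  (x - mu)^T · [Sigma^{-1} · (x - mu)] = (0)·(0.1429) + (-1)·(-0.0857) = 0.0857.

Step 4 — take square root: d = √(0.0857) ≈ 0.2928.

d(x, mu) = √(0.0857) ≈ 0.2928


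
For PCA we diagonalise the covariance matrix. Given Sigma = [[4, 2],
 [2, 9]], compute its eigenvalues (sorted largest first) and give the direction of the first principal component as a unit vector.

Step 1 — characteristic polynomial of 2×2 Sigma:
  det(Sigma - λI) = λ² - trace · λ + det = 0.
  trace = 4 + 9 = 13, det = 4·9 - (2)² = 32.
Step 2 — discriminant:
  Δ = trace² - 4·det = 169 - 128 = 41.
Step 3 — eigenvalues:
  λ = (trace ± √Δ)/2 = (13 ± 6.4031)/2,
  λ_1 = 9.7016,  λ_2 = 3.2984.

Step 4 — unit eigenvector for λ_1: solve (Sigma - λ_1 I)v = 0. First row:
  (4 - 9.7016)·v_x + (2)·v_y = 0, i.e. (-5.7016)·v_x + (2)·v_y = 0,
  so v ∝ (b, λ_1 - a) = (2, 5.7016) = u.
  ||u|| = √((2)² + (5.7016)²) = √(36.5078) ≈ 6.0422,
  v_1 = u/||u|| ≈ (0.331, 0.9436) (||v_1|| = 1).

λ_1 = 9.7016,  λ_2 = 3.2984;  v_1 ≈ (0.331, 0.9436)


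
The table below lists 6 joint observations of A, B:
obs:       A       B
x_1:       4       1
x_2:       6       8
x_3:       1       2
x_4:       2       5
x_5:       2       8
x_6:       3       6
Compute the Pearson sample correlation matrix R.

Step 1 — column means:
  mean(A) = (4 + 6 + 1 + 2 + 2 + 3) / 6 = 18/6 = 3
  mean(B) = (1 + 8 + 2 + 5 + 8 + 6) / 6 = 30/6 = 5

Step 2 — sample variances and covariances s[i,j] = (1/(n-1)) · Σ_k (x_{k,i} - mean_i) · (x_{k,j} - mean_j), with n-1 = 5:
  s[A,A] = ((1)·(1) + (3)·(3) + (-2)·(-2) + (-1)·(-1) + (-1)·(-1) + (0)·(0)) / 5 = 16/5 = 3.2
  s[A,B] = ((1)·(-4) + (3)·(3) + (-2)·(-3) + (-1)·(0) + (-1)·(3) + (0)·(1)) / 5 = 8/5 = 1.6
  s[B,B] = ((-4)·(-4) + (3)·(3) + (-3)·(-3) + (0)·(0) + (3)·(3) + (1)·(1)) / 5 = 44/5 = 8.8
  Sample standard deviations s_i = √(s[i,i]):
  s(A) = √(3.2) = 1.7889
  s(B) = √(8.8) = 2.9665

Step 3 — r_{ij} = s_{ij} / (s_i · s_j):
  r[A,A] = 1 (diagonal).
  r[A,B] = 1.6 / (1.7889 · 2.9665) = 1.6 / 5.3066 = 0.3015
  r[B,B] = 1 (diagonal).

R is symmetric with unit diagonal. Assembling:

R = [[1, 0.3015],
 [0.3015, 1]]


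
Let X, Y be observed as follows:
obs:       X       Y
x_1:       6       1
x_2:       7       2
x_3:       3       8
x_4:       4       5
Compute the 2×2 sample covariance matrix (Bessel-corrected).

Step 1 — column means:
  mean(X) = (6 + 7 + 3 + 4) / 4 = 20/4 = 5
  mean(Y) = (1 + 2 + 8 + 5) / 4 = 16/4 = 4

Step 2 — sample covariance S[i,j] = (1/(n-1)) · Σ_k (x_{k,i} - mean_i) · (x_{k,j} - mean_j), with n-1 = 3.
  S[X,X] = ((1)·(1) + (2)·(2) + (-2)·(-2) + (-1)·(-1)) / 3 = 10/3 = 3.3333
  S[X,Y] = ((1)·(-3) + (2)·(-2) + (-2)·(4) + (-1)·(1)) / 3 = -16/3 = -5.3333
  S[Y,Y] = ((-3)·(-3) + (-2)·(-2) + (4)·(4) + (1)·(1)) / 3 = 30/3 = 10

S is symmetric (S[j,i] = S[i,j]). Assembling:

S = [[3.3333, -5.3333],
 [-5.3333, 10]]


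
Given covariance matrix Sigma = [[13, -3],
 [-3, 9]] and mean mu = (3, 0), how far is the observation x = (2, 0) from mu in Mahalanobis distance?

Step 1 — centre the observation: (x - mu) = (-1, 0).

Step 2 — invert Sigma. det(Sigma) = 13·9 - (-3)² = 108.
  Sigma^{-1} = (1/det) · [[d, -b], [-b, a]] = [[0.0833, 0.0278],
 [0.0278, 0.1204]].

Step 3 — form the quadratic (x - mu)^T · Sigma^{-1} · (x - mu):
  Sigma^{-1} · (x - mu) = (-0.0833, -0.0278).
  (x - mu)^T · [Sigma^{-1} · (x - mu)] = (-1)·(-0.0833) + (0)·(-0.0278) = 0.0833.

Step 4 — take square root: d = √(0.0833) ≈ 0.2887.

d(x, mu) = √(0.0833) ≈ 0.2887


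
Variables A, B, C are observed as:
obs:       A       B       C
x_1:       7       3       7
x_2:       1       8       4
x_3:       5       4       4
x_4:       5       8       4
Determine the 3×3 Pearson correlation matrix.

Step 1 — column means:
  mean(A) = (7 + 1 + 5 + 5) / 4 = 18/4 = 4.5
  mean(B) = (3 + 8 + 4 + 8) / 4 = 23/4 = 5.75
  mean(C) = (7 + 4 + 4 + 4) / 4 = 19/4 = 4.75

Step 2 — sample variances and covariances s[i,j] = (1/(n-1)) · Σ_k (x_{k,i} - mean_i) · (x_{k,j} - mean_j), with n-1 = 3:
  s[A,A] = ((2.5)·(2.5) + (-3.5)·(-3.5) + (0.5)·(0.5) + (0.5)·(0.5)) / 3 = 19/3 = 6.3333
  s[A,B] = ((2.5)·(-2.75) + (-3.5)·(2.25) + (0.5)·(-1.75) + (0.5)·(2.25)) / 3 = -14.5/3 = -4.8333
  s[A,C] = ((2.5)·(2.25) + (-3.5)·(-0.75) + (0.5)·(-0.75) + (0.5)·(-0.75)) / 3 = 7.5/3 = 2.5
  s[B,B] = ((-2.75)·(-2.75) + (2.25)·(2.25) + (-1.75)·(-1.75) + (2.25)·(2.25)) / 3 = 20.75/3 = 6.9167
  s[B,C] = ((-2.75)·(2.25) + (2.25)·(-0.75) + (-1.75)·(-0.75) + (2.25)·(-0.75)) / 3 = -8.25/3 = -2.75
  s[C,C] = ((2.25)·(2.25) + (-0.75)·(-0.75) + (-0.75)·(-0.75) + (-0.75)·(-0.75)) / 3 = 6.75/3 = 2.25
  Sample standard deviations s_i = √(s[i,i]):
  s(A) = √(6.3333) = 2.5166
  s(B) = √(6.9167) = 2.63
  s(C) = √(2.25) = 1.5

Step 3 — r_{ij} = s_{ij} / (s_i · s_j):
  r[A,A] = 1 (diagonal).
  r[A,B] = -4.8333 / (2.5166 · 2.63) = -4.8333 / 6.6186 = -0.7303
  r[A,C] = 2.5 / (2.5166 · 1.5) = 2.5 / 3.7749 = 0.6623
  r[B,B] = 1 (diagonal).
  r[B,C] = -2.75 / (2.63 · 1.5) = -2.75 / 3.9449 = -0.6971
  r[C,C] = 1 (diagonal).

R is symmetric with unit diagonal. Assembling:

R = [[1, -0.7303, 0.6623],
 [-0.7303, 1, -0.6971],
 [0.6623, -0.6971, 1]]


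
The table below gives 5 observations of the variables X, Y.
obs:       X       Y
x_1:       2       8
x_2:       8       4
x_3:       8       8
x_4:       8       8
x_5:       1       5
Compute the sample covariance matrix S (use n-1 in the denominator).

Step 1 — column means:
  mean(X) = (2 + 8 + 8 + 8 + 1) / 5 = 27/5 = 5.4
  mean(Y) = (8 + 4 + 8 + 8 + 5) / 5 = 33/5 = 6.6

Step 2 — sample covariance S[i,j] = (1/(n-1)) · Σ_k (x_{k,i} - mean_i) · (x_{k,j} - mean_j), with n-1 = 4.
  S[X,X] = ((-3.4)·(-3.4) + (2.6)·(2.6) + (2.6)·(2.6) + (2.6)·(2.6) + (-4.4)·(-4.4)) / 4 = 51.2/4 = 12.8
  S[X,Y] = ((-3.4)·(1.4) + (2.6)·(-2.6) + (2.6)·(1.4) + (2.6)·(1.4) + (-4.4)·(-1.6)) / 4 = 2.8/4 = 0.7
  S[Y,Y] = ((1.4)·(1.4) + (-2.6)·(-2.6) + (1.4)·(1.4) + (1.4)·(1.4) + (-1.6)·(-1.6)) / 4 = 15.2/4 = 3.8

S is symmetric (S[j,i] = S[i,j]). Assembling:

S = [[12.8, 0.7],
 [0.7, 3.8]]


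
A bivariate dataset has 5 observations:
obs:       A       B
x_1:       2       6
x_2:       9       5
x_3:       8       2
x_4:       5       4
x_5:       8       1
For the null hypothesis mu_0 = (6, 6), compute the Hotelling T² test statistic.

Step 1 — sample mean vector:
  mean(A) = (2 + 9 + 8 + 5 + 8) / 5 = 32/5 = 6.4
  mean(B) = (6 + 5 + 2 + 4 + 1) / 5 = 18/5 = 3.6
  x̄ = (6.4, 3.6),  deviation x̄ - mu_0 = (6.4, 3.6) - (6, 6) = (0.4, -2.4).

Step 2 — sample covariance matrix, S[i,j] = (1/(n-1)) · Σ_k (x_{k,i} - mean_i) · (x_{k,j} - mean_j), divisor n-1 = 4:
  S[A,A] = ((-4.4)·(-4.4) + (2.6)·(2.6) + (1.6)·(1.6) + (-1.4)·(-1.4) + (1.6)·(1.6)) / 4 = 33.2/4 = 8.3
  S[A,B] = ((-4.4)·(2.4) + (2.6)·(1.4) + (1.6)·(-1.6) + (-1.4)·(0.4) + (1.6)·(-2.6)) / 4 = -14.2/4 = -3.55
  S[B,B] = ((2.4)·(2.4) + (1.4)·(1.4) + (-1.6)·(-1.6) + (0.4)·(0.4) + (-2.6)·(-2.6)) / 4 = 17.2/4 = 4.3
  S = [[8.3, -3.55],
 [-3.55, 4.3]].

Step 3 — invert S. det(S) = 8.3·4.3 - (-3.55)² = 23.0875.
  S^{-1} = (1/det) · [[d, -b], [-b, a]] = [[0.1862, 0.1538],
 [0.1538, 0.3595]].

Step 4 — quadratic form (x̄ - mu_0)^T · S^{-1} · (x̄ - mu_0):
  S^{-1} · (x̄ - mu_0) = (-0.2945, -0.8013),
  (x̄ - mu_0)^T · [...] = (0.4)·(-0.2945) + (-2.4)·(-0.8013) = 1.8053.

Step 5 — scale by n: T² = 5 · 1.8053 = 9.0265.

T² ≈ 9.0265


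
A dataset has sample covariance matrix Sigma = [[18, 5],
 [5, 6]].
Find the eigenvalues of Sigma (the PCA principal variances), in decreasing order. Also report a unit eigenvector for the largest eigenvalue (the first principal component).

Step 1 — characteristic polynomial of 2×2 Sigma:
  det(Sigma - λI) = λ² - trace · λ + det = 0.
  trace = 18 + 6 = 24, det = 18·6 - (5)² = 83.
Step 2 — discriminant:
  Δ = trace² - 4·det = 576 - 332 = 244.
Step 3 — eigenvalues:
  λ = (trace ± √Δ)/2 = (24 ± 15.6205)/2,
  λ_1 = 19.8102,  λ_2 = 4.1898.

Step 4 — unit eigenvector for λ_1: solve (Sigma - λ_1 I)v = 0. First row:
  (18 - 19.8102)·v_x + (5)·v_y = 0, i.e. (-1.8102)·v_x + (5)·v_y = 0,
  so v ∝ (b, λ_1 - a) = (5, 1.8102) = u.
  ||u|| = √((5)² + (1.8102)²) = √(28.277) ≈ 5.3176,
  v_1 = u/||u|| ≈ (0.9403, 0.3404) (||v_1|| = 1).

λ_1 = 19.8102,  λ_2 = 4.1898;  v_1 ≈ (0.9403, 0.3404)


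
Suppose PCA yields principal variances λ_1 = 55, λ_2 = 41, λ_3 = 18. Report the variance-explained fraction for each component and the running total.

Step 1 — total variance = trace(Sigma) = Σ λ_i = 55 + 41 + 18 = 114.

Step 2 — fraction explained by component i = λ_i / Σ λ:
  PC1: 55/114 = 0.4825
  PC2: 41/114 = 0.3596
  PC3: 18/114 = 0.1579

Step 3 — cumulative fraction after k components = (λ_1 + ... + λ_k) / Σ λ:
  k = 1: 55/114 = 0.4825
  k = 2: (55 + 41)/114 = 96/114 = 0.8421
  k = 3: (55 + 41 + 18)/114 = 114/114 = 1

Summary (fraction, with percent):

explained: PC1 0.4825 (48.25%), PC2 0.3596 (35.96%), PC3 0.1579 (15.79%);  cumulative: 0.4825, 0.8421, 1


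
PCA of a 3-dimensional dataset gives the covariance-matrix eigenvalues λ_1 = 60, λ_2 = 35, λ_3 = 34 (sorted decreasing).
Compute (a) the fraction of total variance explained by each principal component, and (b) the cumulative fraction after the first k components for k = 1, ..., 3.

Step 1 — total variance = trace(Sigma) = Σ λ_i = 60 + 35 + 34 = 129.

Step 2 — fraction explained by component i = λ_i / Σ λ:
  PC1: 60/129 = 0.4651
  PC2: 35/129 = 0.2713
  PC3: 34/129 = 0.2636

Step 3 — cumulative fraction after k components = (λ_1 + ... + λ_k) / Σ λ:
  k = 1: 60/129 = 0.4651
  k = 2: (60 + 35)/129 = 95/129 = 0.7364
  k = 3: (60 + 35 + 34)/129 = 129/129 = 1

Summary (fraction, with percent):

explained: PC1 0.4651 (46.51%), PC2 0.2713 (27.13%), PC3 0.2636 (26.36%);  cumulative: 0.4651, 0.7364, 1


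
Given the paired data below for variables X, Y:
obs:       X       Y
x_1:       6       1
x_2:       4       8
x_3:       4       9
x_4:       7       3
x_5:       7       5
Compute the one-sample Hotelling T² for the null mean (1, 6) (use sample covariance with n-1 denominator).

Step 1 — sample mean vector:
  mean(X) = (6 + 4 + 4 + 7 + 7) / 5 = 28/5 = 5.6
  mean(Y) = (1 + 8 + 9 + 3 + 5) / 5 = 26/5 = 5.2
  x̄ = (5.6, 5.2),  deviation x̄ - mu_0 = (5.6, 5.2) - (1, 6) = (4.6, -0.8).

Step 2 — sample covariance matrix, S[i,j] = (1/(n-1)) · Σ_k (x_{k,i} - mean_i) · (x_{k,j} - mean_j), divisor n-1 = 4:
  S[X,X] = ((0.4)·(0.4) + (-1.6)·(-1.6) + (-1.6)·(-1.6) + (1.4)·(1.4) + (1.4)·(1.4)) / 4 = 9.2/4 = 2.3
  S[X,Y] = ((0.4)·(-4.2) + (-1.6)·(2.8) + (-1.6)·(3.8) + (1.4)·(-2.2) + (1.4)·(-0.2)) / 4 = -15.6/4 = -3.9
  S[Y,Y] = ((-4.2)·(-4.2) + (2.8)·(2.8) + (3.8)·(3.8) + (-2.2)·(-2.2) + (-0.2)·(-0.2)) / 4 = 44.8/4 = 11.2
  S = [[2.3, -3.9],
 [-3.9, 11.2]].

Step 3 — invert S. det(S) = 2.3·11.2 - (-3.9)² = 10.55.
  S^{-1} = (1/det) · [[d, -b], [-b, a]] = [[1.0616, 0.3697],
 [0.3697, 0.218]].

Step 4 — quadratic form (x̄ - mu_0)^T · S^{-1} · (x̄ - mu_0):
  S^{-1} · (x̄ - mu_0) = (4.5877, 1.5261),
  (x̄ - mu_0)^T · [...] = (4.6)·(4.5877) + (-0.8)·(1.5261) = 19.8825.

Step 5 — scale by n: T² = 5 · 19.8825 = 99.4123.

T² ≈ 99.4123


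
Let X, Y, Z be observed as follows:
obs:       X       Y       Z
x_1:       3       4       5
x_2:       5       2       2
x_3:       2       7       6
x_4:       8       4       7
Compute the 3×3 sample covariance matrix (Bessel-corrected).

Step 1 — column means:
  mean(X) = (3 + 5 + 2 + 8) / 4 = 18/4 = 4.5
  mean(Y) = (4 + 2 + 7 + 4) / 4 = 17/4 = 4.25
  mean(Z) = (5 + 2 + 6 + 7) / 4 = 20/4 = 5

Step 2 — sample covariance S[i,j] = (1/(n-1)) · Σ_k (x_{k,i} - mean_i) · (x_{k,j} - mean_j), with n-1 = 3.
  S[X,X] = ((-1.5)·(-1.5) + (0.5)·(0.5) + (-2.5)·(-2.5) + (3.5)·(3.5)) / 3 = 21/3 = 7
  S[X,Y] = ((-1.5)·(-0.25) + (0.5)·(-2.25) + (-2.5)·(2.75) + (3.5)·(-0.25)) / 3 = -8.5/3 = -2.8333
  S[X,Z] = ((-1.5)·(0) + (0.5)·(-3) + (-2.5)·(1) + (3.5)·(2)) / 3 = 3/3 = 1
  S[Y,Y] = ((-0.25)·(-0.25) + (-2.25)·(-2.25) + (2.75)·(2.75) + (-0.25)·(-0.25)) / 3 = 12.75/3 = 4.25
  S[Y,Z] = ((-0.25)·(0) + (-2.25)·(-3) + (2.75)·(1) + (-0.25)·(2)) / 3 = 9/3 = 3
  S[Z,Z] = ((0)·(0) + (-3)·(-3) + (1)·(1) + (2)·(2)) / 3 = 14/3 = 4.6667

S is symmetric (S[j,i] = S[i,j]). Assembling:

S = [[7, -2.8333, 1],
 [-2.8333, 4.25, 3],
 [1, 3, 4.6667]]


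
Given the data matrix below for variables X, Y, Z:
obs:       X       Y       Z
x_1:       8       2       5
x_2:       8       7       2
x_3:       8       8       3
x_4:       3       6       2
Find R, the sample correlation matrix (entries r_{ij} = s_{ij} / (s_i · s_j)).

Step 1 — column means:
  mean(X) = (8 + 8 + 8 + 3) / 4 = 27/4 = 6.75
  mean(Y) = (2 + 7 + 8 + 6) / 4 = 23/4 = 5.75
  mean(Z) = (5 + 2 + 3 + 2) / 4 = 12/4 = 3

Step 2 — sample variances and covariances s[i,j] = (1/(n-1)) · Σ_k (x_{k,i} - mean_i) · (x_{k,j} - mean_j), with n-1 = 3:
  s[X,X] = ((1.25)·(1.25) + (1.25)·(1.25) + (1.25)·(1.25) + (-3.75)·(-3.75)) / 3 = 18.75/3 = 6.25
  s[X,Y] = ((1.25)·(-3.75) + (1.25)·(1.25) + (1.25)·(2.25) + (-3.75)·(0.25)) / 3 = -1.25/3 = -0.4167
  s[X,Z] = ((1.25)·(2) + (1.25)·(-1) + (1.25)·(0) + (-3.75)·(-1)) / 3 = 5/3 = 1.6667
  s[Y,Y] = ((-3.75)·(-3.75) + (1.25)·(1.25) + (2.25)·(2.25) + (0.25)·(0.25)) / 3 = 20.75/3 = 6.9167
  s[Y,Z] = ((-3.75)·(2) + (1.25)·(-1) + (2.25)·(0) + (0.25)·(-1)) / 3 = -9/3 = -3
  s[Z,Z] = ((2)·(2) + (-1)·(-1) + (0)·(0) + (-1)·(-1)) / 3 = 6/3 = 2
  Sample standard deviations s_i = √(s[i,i]):
  s(X) = √(6.25) = 2.5
  s(Y) = √(6.9167) = 2.63
  s(Z) = √(2) = 1.4142

Step 3 — r_{ij} = s_{ij} / (s_i · s_j):
  r[X,X] = 1 (diagonal).
  r[X,Y] = -0.4167 / (2.5 · 2.63) = -0.4167 / 6.5749 = -0.0634
  r[X,Z] = 1.6667 / (2.5 · 1.4142) = 1.6667 / 3.5355 = 0.4714
  r[Y,Y] = 1 (diagonal).
  r[Y,Z] = -3 / (2.63 · 1.4142) = -3 / 3.7193 = -0.8066
  r[Z,Z] = 1 (diagonal).

R is symmetric with unit diagonal. Assembling:

R = [[1, -0.0634, 0.4714],
 [-0.0634, 1, -0.8066],
 [0.4714, -0.8066, 1]]


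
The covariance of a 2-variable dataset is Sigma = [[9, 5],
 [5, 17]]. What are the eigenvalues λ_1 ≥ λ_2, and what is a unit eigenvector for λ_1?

Step 1 — characteristic polynomial of 2×2 Sigma:
  det(Sigma - λI) = λ² - trace · λ + det = 0.
  trace = 9 + 17 = 26, det = 9·17 - (5)² = 128.
Step 2 — discriminant:
  Δ = trace² - 4·det = 676 - 512 = 164.
Step 3 — eigenvalues:
  λ = (trace ± √Δ)/2 = (26 ± 12.8062)/2,
  λ_1 = 19.4031,  λ_2 = 6.5969.

Step 4 — unit eigenvector for λ_1: solve (Sigma - λ_1 I)v = 0. First row:
  (9 - 19.4031)·v_x + (5)·v_y = 0, i.e. (-10.4031)·v_x + (5)·v_y = 0,
  so v ∝ (b, λ_1 - a) = (5, 10.4031) = u.
  ||u|| = √((5)² + (10.4031)²) = √(133.225) ≈ 11.5423,
  v_1 = u/||u|| ≈ (0.4332, 0.9013) (||v_1|| = 1).

λ_1 = 19.4031,  λ_2 = 6.5969;  v_1 ≈ (0.4332, 0.9013)


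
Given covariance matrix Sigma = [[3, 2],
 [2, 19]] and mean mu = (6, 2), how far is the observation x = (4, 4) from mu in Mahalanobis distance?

Step 1 — centre the observation: (x - mu) = (-2, 2).

Step 2 — invert Sigma. det(Sigma) = 3·19 - (2)² = 53.
  Sigma^{-1} = (1/det) · [[d, -b], [-b, a]] = [[0.3585, -0.0377],
 [-0.0377, 0.0566]].

Step 3 — form the quadratic (x - mu)^T · Sigma^{-1} · (x - mu):
  Sigma^{-1} · (x - mu) = (-0.7925, 0.1887).
  (x - mu)^T · [Sigma^{-1} · (x - mu)] = (-2)·(-0.7925) + (2)·(0.1887) = 1.9623.

Step 4 — take square root: d = √(1.9623) ≈ 1.4008.

d(x, mu) = √(1.9623) ≈ 1.4008


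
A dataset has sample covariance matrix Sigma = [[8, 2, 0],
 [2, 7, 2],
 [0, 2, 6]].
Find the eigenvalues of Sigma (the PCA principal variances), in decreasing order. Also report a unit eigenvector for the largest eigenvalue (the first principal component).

Step 1 — characteristic polynomial p(λ) = det(λI - Sigma) = λ³ - tr·λ² + c_1·λ - det, where tr = trace, c_1 = sum of the principal 2×2 minors, det = det(Sigma):
  tr = 8 + 7 + 6 = 21,
  c_1 = (8·7 - (2)²) + (8·6 - (0)²) + (7·6 - (2)²) = 52 + 48 + 38 = 138,
  det = 8·(7·6 - (2)²) - (2)·((2)·6 - (2)·(0)) + (0)·((2)·(2) - 7·(0)) = 8·(38) - (2)·(12) + (0)·(4) = 280.
  So p(λ) = λ³ - 21λ² + 138λ - 280.
Step 2 — look for an integer root (rational root theorem: any rational root is an integer divisor of 280). Testing λ = 4:
  p(4) = 64 - 336 + 552 - 280 = 0  ✓
  Dividing out (λ - 4): p(λ) = (λ - 4)(λ² - 17λ + 70).
Step 3 — remaining eigenvalues from the quadratic λ² - 17λ + 70 = 0:
  Δ = 17² - 4·70 = 289 - 280 = 9,  λ = (17 ± √9)/2 = (17 ± 3)/2 = 10 or 7.
  Sorted: λ_1 = 10,  λ_2 = 7,  λ_3 = 4  (check: sum = 21 = tr ✓).

Step 4 — unit eigenvector for λ_1 = 10: v spans the null space of (Sigma - λ_1 I), whose rows are
  r_1 = (-2, 2, 0),  r_2 = (2, -3, 2),  r_3 = (0, 2, -4).
  v is orthogonal to every row, so take v ∝ r_1 × r_2 = ((2)·(2) - (0)·(-3), (0)·(2) - (-2)·(2), (-2)·(-3) - (2)·(2)) = (4, 4, 2).
  Rescale (divide by 2): u = (2, 2, 1).
  ||u|| = √((2)² + (2)² + (1)²) = √(9) = 3,  v_1 = u/||u|| ≈ (0.6667, 0.6667, 0.3333) (||v_1|| = 1).

λ_1 = 10,  λ_2 = 7,  λ_3 = 4;  v_1 ≈ (0.6667, 0.6667, 0.3333)


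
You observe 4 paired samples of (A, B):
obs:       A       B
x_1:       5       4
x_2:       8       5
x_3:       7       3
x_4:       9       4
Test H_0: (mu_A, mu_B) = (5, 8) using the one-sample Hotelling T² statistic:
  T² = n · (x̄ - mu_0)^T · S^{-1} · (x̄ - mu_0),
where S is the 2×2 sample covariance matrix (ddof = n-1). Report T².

Step 1 — sample mean vector:
  mean(A) = (5 + 8 + 7 + 9) / 4 = 29/4 = 7.25
  mean(B) = (4 + 5 + 3 + 4) / 4 = 16/4 = 4
  x̄ = (7.25, 4),  deviation x̄ - mu_0 = (7.25, 4) - (5, 8) = (2.25, -4).

Step 2 — sample covariance matrix, S[i,j] = (1/(n-1)) · Σ_k (x_{k,i} - mean_i) · (x_{k,j} - mean_j), divisor n-1 = 3:
  S[A,A] = ((-2.25)·(-2.25) + (0.75)·(0.75) + (-0.25)·(-0.25) + (1.75)·(1.75)) / 3 = 8.75/3 = 2.9167
  S[A,B] = ((-2.25)·(0) + (0.75)·(1) + (-0.25)·(-1) + (1.75)·(0)) / 3 = 1/3 = 0.3333
  S[B,B] = ((0)·(0) + (1)·(1) + (-1)·(-1) + (0)·(0)) / 3 = 2/3 = 0.6667
  S = [[2.9167, 0.3333],
 [0.3333, 0.6667]].

Step 3 — invert S. det(S) = 2.9167·0.6667 - (0.3333)² = 1.8333.
  S^{-1} = (1/det) · [[d, -b], [-b, a]] = [[0.3636, -0.1818],
 [-0.1818, 1.5909]].

Step 4 — quadratic form (x̄ - mu_0)^T · S^{-1} · (x̄ - mu_0):
  S^{-1} · (x̄ - mu_0) = (1.5455, -6.7727),
  (x̄ - mu_0)^T · [...] = (2.25)·(1.5455) + (-4)·(-6.7727) = 30.5682.

Step 5 — scale by n: T² = 4 · 30.5682 = 122.2727.

T² ≈ 122.2727


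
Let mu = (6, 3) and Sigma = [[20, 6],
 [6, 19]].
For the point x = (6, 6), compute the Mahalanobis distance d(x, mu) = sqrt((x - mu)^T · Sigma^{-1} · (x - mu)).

Step 1 — centre the observation: (x - mu) = (0, 3).

Step 2 — invert Sigma. det(Sigma) = 20·19 - (6)² = 344.
  Sigma^{-1} = (1/det) · [[d, -b], [-b, a]] = [[0.0552, -0.0174],
 [-0.0174, 0.0581]].

Step 3 — form the quadratic (x - mu)^T · Sigma^{-1} · (x - mu):
  Sigma^{-1} · (x - mu) = (-0.0523, 0.1744).
  (x - mu)^T · [Sigma^{-1} · (x - mu)] = (0)·(-0.0523) + (3)·(0.1744) = 0.5233.

Step 4 — take square root: d = √(0.5233) ≈ 0.7234.

d(x, mu) = √(0.5233) ≈ 0.7234


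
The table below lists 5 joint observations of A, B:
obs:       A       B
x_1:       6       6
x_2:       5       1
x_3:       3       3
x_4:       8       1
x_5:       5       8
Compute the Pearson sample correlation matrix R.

Step 1 — column means:
  mean(A) = (6 + 5 + 3 + 8 + 5) / 5 = 27/5 = 5.4
  mean(B) = (6 + 1 + 3 + 1 + 8) / 5 = 19/5 = 3.8

Step 2 — sample variances and covariances s[i,j] = (1/(n-1)) · Σ_k (x_{k,i} - mean_i) · (x_{k,j} - mean_j), with n-1 = 4:
  s[A,A] = ((0.6)·(0.6) + (-0.4)·(-0.4) + (-2.4)·(-2.4) + (2.6)·(2.6) + (-0.4)·(-0.4)) / 4 = 13.2/4 = 3.3
  s[A,B] = ((0.6)·(2.2) + (-0.4)·(-2.8) + (-2.4)·(-0.8) + (2.6)·(-2.8) + (-0.4)·(4.2)) / 4 = -4.6/4 = -1.15
  s[B,B] = ((2.2)·(2.2) + (-2.8)·(-2.8) + (-0.8)·(-0.8) + (-2.8)·(-2.8) + (4.2)·(4.2)) / 4 = 38.8/4 = 9.7
  Sample standard deviations s_i = √(s[i,i]):
  s(A) = √(3.3) = 1.8166
  s(B) = √(9.7) = 3.1145

Step 3 — r_{ij} = s_{ij} / (s_i · s_j):
  r[A,A] = 1 (diagonal).
  r[A,B] = -1.15 / (1.8166 · 3.1145) = -1.15 / 5.6577 = -0.2033
  r[B,B] = 1 (diagonal).

R is symmetric with unit diagonal. Assembling:

R = [[1, -0.2033],
 [-0.2033, 1]]


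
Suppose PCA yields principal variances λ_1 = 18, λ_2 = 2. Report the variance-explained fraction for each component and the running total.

Step 1 — total variance = trace(Sigma) = Σ λ_i = 18 + 2 = 20.

Step 2 — fraction explained by component i = λ_i / Σ λ:
  PC1: 18/20 = 0.9
  PC2: 2/20 = 0.1

Step 3 — cumulative fraction after k components = (λ_1 + ... + λ_k) / Σ λ:
  k = 1: 18/20 = 0.9
  k = 2: (18 + 2)/20 = 20/20 = 1

Summary (fraction, with percent):

explained: PC1 0.9 (90%), PC2 0.1 (10%);  cumulative: 0.9, 1


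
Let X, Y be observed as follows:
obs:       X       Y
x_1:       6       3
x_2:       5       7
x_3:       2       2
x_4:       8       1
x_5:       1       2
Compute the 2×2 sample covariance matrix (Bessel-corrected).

Step 1 — column means:
  mean(X) = (6 + 5 + 2 + 8 + 1) / 5 = 22/5 = 4.4
  mean(Y) = (3 + 7 + 2 + 1 + 2) / 5 = 15/5 = 3

Step 2 — sample covariance S[i,j] = (1/(n-1)) · Σ_k (x_{k,i} - mean_i) · (x_{k,j} - mean_j), with n-1 = 4.
  S[X,X] = ((1.6)·(1.6) + (0.6)·(0.6) + (-2.4)·(-2.4) + (3.6)·(3.6) + (-3.4)·(-3.4)) / 4 = 33.2/4 = 8.3
  S[X,Y] = ((1.6)·(0) + (0.6)·(4) + (-2.4)·(-1) + (3.6)·(-2) + (-3.4)·(-1)) / 4 = 1/4 = 0.25
  S[Y,Y] = ((0)·(0) + (4)·(4) + (-1)·(-1) + (-2)·(-2) + (-1)·(-1)) / 4 = 22/4 = 5.5

S is symmetric (S[j,i] = S[i,j]). Assembling:

S = [[8.3, 0.25],
 [0.25, 5.5]]


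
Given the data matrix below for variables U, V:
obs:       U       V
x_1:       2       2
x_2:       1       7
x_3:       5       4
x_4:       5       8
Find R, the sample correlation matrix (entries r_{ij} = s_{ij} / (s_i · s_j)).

Step 1 — column means:
  mean(U) = (2 + 1 + 5 + 5) / 4 = 13/4 = 3.25
  mean(V) = (2 + 7 + 4 + 8) / 4 = 21/4 = 5.25

Step 2 — sample variances and covariances s[i,j] = (1/(n-1)) · Σ_k (x_{k,i} - mean_i) · (x_{k,j} - mean_j), with n-1 = 3:
  s[U,U] = ((-1.25)·(-1.25) + (-2.25)·(-2.25) + (1.75)·(1.75) + (1.75)·(1.75)) / 3 = 12.75/3 = 4.25
  s[U,V] = ((-1.25)·(-3.25) + (-2.25)·(1.75) + (1.75)·(-1.25) + (1.75)·(2.75)) / 3 = 2.75/3 = 0.9167
  s[V,V] = ((-3.25)·(-3.25) + (1.75)·(1.75) + (-1.25)·(-1.25) + (2.75)·(2.75)) / 3 = 22.75/3 = 7.5833
  Sample standard deviations s_i = √(s[i,i]):
  s(U) = √(4.25) = 2.0616
  s(V) = √(7.5833) = 2.7538

Step 3 — r_{ij} = s_{ij} / (s_i · s_j):
  r[U,U] = 1 (diagonal).
  r[U,V] = 0.9167 / (2.0616 · 2.7538) = 0.9167 / 5.6771 = 0.1615
  r[V,V] = 1 (diagonal).

R is symmetric with unit diagonal. Assembling:

R = [[1, 0.1615],
 [0.1615, 1]]


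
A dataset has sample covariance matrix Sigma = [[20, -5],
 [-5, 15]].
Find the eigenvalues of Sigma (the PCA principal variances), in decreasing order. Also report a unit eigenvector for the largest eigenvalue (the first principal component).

Step 1 — characteristic polynomial of 2×2 Sigma:
  det(Sigma - λI) = λ² - trace · λ + det = 0.
  trace = 20 + 15 = 35, det = 20·15 - (-5)² = 275.
Step 2 — discriminant:
  Δ = trace² - 4·det = 1225 - 1100 = 125.
Step 3 — eigenvalues:
  λ = (trace ± √Δ)/2 = (35 ± 11.1803)/2,
  λ_1 = 23.0902,  λ_2 = 11.9098.

Step 4 — unit eigenvector for λ_1: solve (Sigma - λ_1 I)v = 0. First row:
  (20 - 23.0902)·v_x + (-5)·v_y = 0, i.e. (-3.0902)·v_x + (-5)·v_y = 0,
  so v ∝ (b, λ_1 - a) = (-5, 3.0902); multiply by -1 so the first entry is positive: u = (5, -3.0902).
  ||u|| = √((5)² + (-3.0902)²) = √(34.5492) ≈ 5.8779,
  v_1 = u/||u|| ≈ (0.8507, -0.5257) (||v_1|| = 1).

λ_1 = 23.0902,  λ_2 = 11.9098;  v_1 ≈ (0.8507, -0.5257)


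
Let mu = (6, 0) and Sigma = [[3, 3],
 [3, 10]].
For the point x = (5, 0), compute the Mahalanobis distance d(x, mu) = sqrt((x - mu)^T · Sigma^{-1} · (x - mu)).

Step 1 — centre the observation: (x - mu) = (-1, 0).

Step 2 — invert Sigma. det(Sigma) = 3·10 - (3)² = 21.
  Sigma^{-1} = (1/det) · [[d, -b], [-b, a]] = [[0.4762, -0.1429],
 [-0.1429, 0.1429]].

Step 3 — form the quadratic (x - mu)^T · Sigma^{-1} · (x - mu):
  Sigma^{-1} · (x - mu) = (-0.4762, 0.1429).
  (x - mu)^T · [Sigma^{-1} · (x - mu)] = (-1)·(-0.4762) + (0)·(0.1429) = 0.4762.

Step 4 — take square root: d = √(0.4762) ≈ 0.6901.

d(x, mu) = √(0.4762) ≈ 0.6901


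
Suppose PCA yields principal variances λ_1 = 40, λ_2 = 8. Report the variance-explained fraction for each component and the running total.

Step 1 — total variance = trace(Sigma) = Σ λ_i = 40 + 8 = 48.

Step 2 — fraction explained by component i = λ_i / Σ λ:
  PC1: 40/48 = 0.8333
  PC2: 8/48 = 0.1667

Step 3 — cumulative fraction after k components = (λ_1 + ... + λ_k) / Σ λ:
  k = 1: 40/48 = 0.8333
  k = 2: (40 + 8)/48 = 48/48 = 1

Summary (fraction, with percent):

explained: PC1 0.8333 (83.33%), PC2 0.1667 (16.67%);  cumulative: 0.8333, 1


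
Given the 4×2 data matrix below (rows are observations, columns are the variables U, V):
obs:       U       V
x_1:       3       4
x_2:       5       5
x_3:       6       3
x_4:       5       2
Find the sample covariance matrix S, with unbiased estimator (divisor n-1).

Step 1 — column means:
  mean(U) = (3 + 5 + 6 + 5) / 4 = 19/4 = 4.75
  mean(V) = (4 + 5 + 3 + 2) / 4 = 14/4 = 3.5

Step 2 — sample covariance S[i,j] = (1/(n-1)) · Σ_k (x_{k,i} - mean_i) · (x_{k,j} - mean_j), with n-1 = 3.
  S[U,U] = ((-1.75)·(-1.75) + (0.25)·(0.25) + (1.25)·(1.25) + (0.25)·(0.25)) / 3 = 4.75/3 = 1.5833
  S[U,V] = ((-1.75)·(0.5) + (0.25)·(1.5) + (1.25)·(-0.5) + (0.25)·(-1.5)) / 3 = -1.5/3 = -0.5
  S[V,V] = ((0.5)·(0.5) + (1.5)·(1.5) + (-0.5)·(-0.5) + (-1.5)·(-1.5)) / 3 = 5/3 = 1.6667

S is symmetric (S[j,i] = S[i,j]). Assembling:

S = [[1.5833, -0.5],
 [-0.5, 1.6667]]


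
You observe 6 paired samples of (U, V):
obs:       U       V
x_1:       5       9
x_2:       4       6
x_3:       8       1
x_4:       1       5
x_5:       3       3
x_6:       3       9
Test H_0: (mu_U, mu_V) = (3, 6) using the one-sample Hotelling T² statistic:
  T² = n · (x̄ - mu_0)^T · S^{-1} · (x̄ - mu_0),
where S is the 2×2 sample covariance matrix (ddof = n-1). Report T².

Step 1 — sample mean vector:
  mean(U) = (5 + 4 + 8 + 1 + 3 + 3) / 6 = 24/6 = 4
  mean(V) = (9 + 6 + 1 + 5 + 3 + 9) / 6 = 33/6 = 5.5
  x̄ = (4, 5.5),  deviation x̄ - mu_0 = (4, 5.5) - (3, 6) = (1, -0.5).

Step 2 — sample covariance matrix, S[i,j] = (1/(n-1)) · Σ_k (x_{k,i} - mean_i) · (x_{k,j} - mean_j), divisor n-1 = 5:
  S[U,U] = ((1)·(1) + (0)·(0) + (4)·(4) + (-3)·(-3) + (-1)·(-1) + (-1)·(-1)) / 5 = 28/5 = 5.6
  S[U,V] = ((1)·(3.5) + (0)·(0.5) + (4)·(-4.5) + (-3)·(-0.5) + (-1)·(-2.5) + (-1)·(3.5)) / 5 = -14/5 = -2.8
  S[V,V] = ((3.5)·(3.5) + (0.5)·(0.5) + (-4.5)·(-4.5) + (-0.5)·(-0.5) + (-2.5)·(-2.5) + (3.5)·(3.5)) / 5 = 51.5/5 = 10.3
  S = [[5.6, -2.8],
 [-2.8, 10.3]].

Step 3 — invert S. det(S) = 5.6·10.3 - (-2.8)² = 49.84.
  S^{-1} = (1/det) · [[d, -b], [-b, a]] = [[0.2067, 0.0562],
 [0.0562, 0.1124]].

Step 4 — quadratic form (x̄ - mu_0)^T · S^{-1} · (x̄ - mu_0):
  S^{-1} · (x̄ - mu_0) = (0.1786, 0),
  (x̄ - mu_0)^T · [...] = (1)·(0.1786) + (-0.5)·(0) = 0.1786.

Step 5 — scale by n: T² = 6 · 0.1786 = 1.0714.

T² ≈ 1.0714
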